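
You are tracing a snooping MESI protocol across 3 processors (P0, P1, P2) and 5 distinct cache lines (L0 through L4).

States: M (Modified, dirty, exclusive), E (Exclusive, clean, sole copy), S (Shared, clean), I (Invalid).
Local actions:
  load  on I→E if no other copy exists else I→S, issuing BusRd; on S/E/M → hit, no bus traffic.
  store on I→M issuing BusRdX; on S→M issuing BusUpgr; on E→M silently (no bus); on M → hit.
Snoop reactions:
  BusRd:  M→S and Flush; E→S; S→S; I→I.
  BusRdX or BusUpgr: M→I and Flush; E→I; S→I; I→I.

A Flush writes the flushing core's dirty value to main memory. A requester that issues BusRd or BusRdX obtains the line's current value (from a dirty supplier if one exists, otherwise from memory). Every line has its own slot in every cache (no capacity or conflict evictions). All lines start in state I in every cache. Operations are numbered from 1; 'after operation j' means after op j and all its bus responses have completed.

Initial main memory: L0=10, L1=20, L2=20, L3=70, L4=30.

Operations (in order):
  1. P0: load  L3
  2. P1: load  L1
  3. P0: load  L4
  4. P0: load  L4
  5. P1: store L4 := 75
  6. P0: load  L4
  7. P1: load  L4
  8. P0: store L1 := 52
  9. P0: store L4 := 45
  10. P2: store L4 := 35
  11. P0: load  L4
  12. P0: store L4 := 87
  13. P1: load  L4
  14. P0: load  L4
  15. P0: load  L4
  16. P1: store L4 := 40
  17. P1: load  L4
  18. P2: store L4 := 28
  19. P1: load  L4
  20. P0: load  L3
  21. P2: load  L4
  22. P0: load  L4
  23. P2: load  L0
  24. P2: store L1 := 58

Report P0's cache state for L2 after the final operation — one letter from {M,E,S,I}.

state = I

  op1 P0: load  L3 → E/I/I on L3; bus BusRd; mem=70
  op2 P1: load  L1 → I/E/I on L1; bus BusRd; mem=20
  op3 P0: load  L4 → E/I/I on L4; bus BusRd; mem=30
  op4 P0: load  L4 → E/I/I on L4; bus (none); mem=30
  op5 P1: store L4 := 75 → I/M/I on L4; bus BusRdX; mem=30
  op6 P0: load  L4 → S/S/I on L4; bus BusRd Flush; mem=75
  op7 P1: load  L4 → S/S/I on L4; bus (none); mem=75
  op8 P0: store L1 := 52 → M/I/I on L1; bus BusRdX; mem=20
  op9 P0: store L4 := 45 → M/I/I on L4; bus BusUpgr; mem=75
  op10 P2: store L4 := 35 → I/I/M on L4; bus BusRdX Flush; mem=45
  op11 P0: load  L4 → S/I/S on L4; bus BusRd Flush; mem=35
  op12 P0: store L4 := 87 → M/I/I on L4; bus BusUpgr; mem=35
  op13 P1: load  L4 → S/S/I on L4; bus BusRd Flush; mem=87
  op14 P0: load  L4 → S/S/I on L4; bus (none); mem=87
  op15 P0: load  L4 → S/S/I on L4; bus (none); mem=87
  op16 P1: store L4 := 40 → I/M/I on L4; bus BusUpgr; mem=87
  op17 P1: load  L4 → I/M/I on L4; bus (none); mem=87
  op18 P2: store L4 := 28 → I/I/M on L4; bus BusRdX Flush; mem=40
  op19 P1: load  L4 → I/S/S on L4; bus BusRd Flush; mem=28
  op20 P0: load  L3 → E/I/I on L3; bus (none); mem=70
  op21 P2: load  L4 → I/S/S on L4; bus (none); mem=28
  op22 P0: load  L4 → S/S/S on L4; bus BusRd; mem=28
  op23 P2: load  L0 → I/I/E on L0; bus BusRd; mem=10
  op24 P2: store L1 := 58 → I/I/M on L1; bus BusRdX Flush; mem=52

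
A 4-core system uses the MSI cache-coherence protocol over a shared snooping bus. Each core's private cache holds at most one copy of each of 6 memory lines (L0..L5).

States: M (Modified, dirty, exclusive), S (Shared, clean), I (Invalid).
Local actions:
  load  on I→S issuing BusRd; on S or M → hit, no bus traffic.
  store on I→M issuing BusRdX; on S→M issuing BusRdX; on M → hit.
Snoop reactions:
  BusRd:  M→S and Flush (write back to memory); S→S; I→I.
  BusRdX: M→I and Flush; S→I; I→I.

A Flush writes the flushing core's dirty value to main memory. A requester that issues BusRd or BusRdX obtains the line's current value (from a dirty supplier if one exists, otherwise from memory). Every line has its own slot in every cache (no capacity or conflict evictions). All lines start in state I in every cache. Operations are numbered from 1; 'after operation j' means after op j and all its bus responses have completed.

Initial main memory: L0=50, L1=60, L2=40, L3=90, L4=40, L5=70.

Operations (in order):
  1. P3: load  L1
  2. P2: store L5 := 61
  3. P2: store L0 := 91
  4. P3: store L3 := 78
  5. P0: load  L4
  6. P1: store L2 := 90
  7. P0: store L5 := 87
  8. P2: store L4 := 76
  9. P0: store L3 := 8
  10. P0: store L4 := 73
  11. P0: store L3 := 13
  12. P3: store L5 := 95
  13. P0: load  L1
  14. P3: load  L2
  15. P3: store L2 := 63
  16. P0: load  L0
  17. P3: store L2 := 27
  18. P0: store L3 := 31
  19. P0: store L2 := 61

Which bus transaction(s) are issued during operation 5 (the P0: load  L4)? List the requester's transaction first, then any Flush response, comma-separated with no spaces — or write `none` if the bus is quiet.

bus = BusRd

  op1 P3: load  L1 → I/I/I/S on L1; bus BusRd; mem=60
  op2 P2: store L5 := 61 → I/I/M/I on L5; bus BusRdX; mem=70
  op3 P2: store L0 := 91 → I/I/M/I on L0; bus BusRdX; mem=50
  op4 P3: store L3 := 78 → I/I/I/M on L3; bus BusRdX; mem=90
  op5 P0: load  L4 → S/I/I/I on L4; bus BusRd; mem=40
  op6 P1: store L2 := 90 → I/M/I/I on L2; bus BusRdX; mem=40
  op7 P0: store L5 := 87 → M/I/I/I on L5; bus BusRdX Flush; mem=61
  op8 P2: store L4 := 76 → I/I/M/I on L4; bus BusRdX; mem=40
  op9 P0: store L3 := 8 → M/I/I/I on L3; bus BusRdX Flush; mem=78
  op10 P0: store L4 := 73 → M/I/I/I on L4; bus BusRdX Flush; mem=76
  op11 P0: store L3 := 13 → M/I/I/I on L3; bus (none); mem=78
  op12 P3: store L5 := 95 → I/I/I/M on L5; bus BusRdX Flush; mem=87
  op13 P0: load  L1 → S/I/I/S on L1; bus BusRd; mem=60
  op14 P3: load  L2 → I/S/I/S on L2; bus BusRd Flush; mem=90
  op15 P3: store L2 := 63 → I/I/I/M on L2; bus BusRdX; mem=90
  op16 P0: load  L0 → S/I/S/I on L0; bus BusRd Flush; mem=91
  op17 P3: store L2 := 27 → I/I/I/M on L2; bus (none); mem=90
  op18 P0: store L3 := 31 → M/I/I/I on L3; bus (none); mem=78
  op19 P0: store L2 := 61 → M/I/I/I on L2; bus BusRdX Flush; mem=27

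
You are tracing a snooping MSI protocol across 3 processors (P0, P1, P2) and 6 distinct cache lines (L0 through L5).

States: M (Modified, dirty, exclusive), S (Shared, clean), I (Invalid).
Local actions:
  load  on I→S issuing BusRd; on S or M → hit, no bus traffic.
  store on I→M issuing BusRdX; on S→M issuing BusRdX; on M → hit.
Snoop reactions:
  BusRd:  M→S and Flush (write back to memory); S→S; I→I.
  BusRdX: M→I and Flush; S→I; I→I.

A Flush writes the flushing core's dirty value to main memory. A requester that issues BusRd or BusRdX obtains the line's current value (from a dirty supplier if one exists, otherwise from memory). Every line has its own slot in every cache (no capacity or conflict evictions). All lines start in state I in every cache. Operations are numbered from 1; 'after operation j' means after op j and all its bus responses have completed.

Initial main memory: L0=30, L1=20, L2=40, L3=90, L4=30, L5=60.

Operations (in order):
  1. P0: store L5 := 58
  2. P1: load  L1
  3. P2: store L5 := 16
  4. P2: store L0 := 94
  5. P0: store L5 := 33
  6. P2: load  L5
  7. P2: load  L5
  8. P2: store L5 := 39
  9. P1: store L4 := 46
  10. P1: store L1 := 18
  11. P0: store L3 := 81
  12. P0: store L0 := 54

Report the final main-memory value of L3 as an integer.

memory[L3] = 90

step 1: P0: store L5 := 58  ⟶  MII  (L5)  txn=BusRdX  M[L5]=60
step 2: P1: load  L1  ⟶  ISI  (L1)  txn=BusRd  M[L1]=20
step 3: P2: store L5 := 16  ⟶  IIM  (L5)  txn=BusRdX+Flush  M[L5]=58
step 4: P2: store L0 := 94  ⟶  IIM  (L0)  txn=BusRdX  M[L0]=30
step 5: P0: store L5 := 33  ⟶  MII  (L5)  txn=BusRdX+Flush  M[L5]=16
step 6: P2: load  L5  ⟶  SIS  (L5)  txn=BusRd+Flush  M[L5]=33
step 7: P2: load  L5  ⟶  SIS  (L5)  txn=∅  M[L5]=33
step 8: P2: store L5 := 39  ⟶  IIM  (L5)  txn=BusRdX  M[L5]=33
step 9: P1: store L4 := 46  ⟶  IMI  (L4)  txn=BusRdX  M[L4]=30
step 10: P1: store L1 := 18  ⟶  IMI  (L1)  txn=BusRdX  M[L1]=20
step 11: P0: store L3 := 81  ⟶  MII  (L3)  txn=BusRdX  M[L3]=90
step 12: P0: store L0 := 54  ⟶  MII  (L0)  txn=BusRdX+Flush  M[L0]=94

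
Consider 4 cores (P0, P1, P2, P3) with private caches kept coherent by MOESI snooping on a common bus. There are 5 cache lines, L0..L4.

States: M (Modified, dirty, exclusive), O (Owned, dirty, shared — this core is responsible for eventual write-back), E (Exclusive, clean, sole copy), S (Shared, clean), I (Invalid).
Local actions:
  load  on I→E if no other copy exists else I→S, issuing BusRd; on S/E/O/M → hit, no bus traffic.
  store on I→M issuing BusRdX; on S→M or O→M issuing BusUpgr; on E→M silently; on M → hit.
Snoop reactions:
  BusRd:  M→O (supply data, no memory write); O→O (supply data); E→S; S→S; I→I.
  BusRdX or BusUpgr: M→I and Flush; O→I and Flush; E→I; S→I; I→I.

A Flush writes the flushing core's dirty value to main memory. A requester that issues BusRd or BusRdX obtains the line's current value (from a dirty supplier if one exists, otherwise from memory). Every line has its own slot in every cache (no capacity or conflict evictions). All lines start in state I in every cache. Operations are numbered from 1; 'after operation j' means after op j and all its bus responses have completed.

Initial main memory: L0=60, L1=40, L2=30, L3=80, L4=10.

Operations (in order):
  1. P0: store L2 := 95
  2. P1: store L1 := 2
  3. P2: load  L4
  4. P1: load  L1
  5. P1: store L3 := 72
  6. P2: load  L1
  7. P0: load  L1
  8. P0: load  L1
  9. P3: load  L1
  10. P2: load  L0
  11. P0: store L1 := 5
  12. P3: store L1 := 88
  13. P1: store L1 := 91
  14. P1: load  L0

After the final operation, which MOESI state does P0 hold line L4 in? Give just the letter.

1. P0: store L2 := 95  bus=[BusRdX]  L2: P0=M P1=I P2=I P3=I  mem[L2]=30
2. P1: store L1 := 2  bus=[BusRdX]  L1: P0=I P1=M P2=I P3=I  mem[L1]=40
3. P2: load  L4  bus=[BusRd]  L4: P0=I P1=I P2=E P3=I  mem[L4]=10
4. P1: load  L1  bus=[-]  L1: P0=I P1=M P2=I P3=I  mem[L1]=40
5. P1: store L3 := 72  bus=[BusRdX]  L3: P0=I P1=M P2=I P3=I  mem[L3]=80
6. P2: load  L1  bus=[BusRd]  L1: P0=I P1=O P2=S P3=I  mem[L1]=40
7. P0: load  L1  bus=[BusRd]  L1: P0=S P1=O P2=S P3=I  mem[L1]=40
8. P0: load  L1  bus=[-]  L1: P0=S P1=O P2=S P3=I  mem[L1]=40
9. P3: load  L1  bus=[BusRd]  L1: P0=S P1=O P2=S P3=S  mem[L1]=40
10. P2: load  L0  bus=[BusRd]  L0: P0=I P1=I P2=E P3=I  mem[L0]=60
11. P0: store L1 := 5  bus=[BusUpgr,Flush]  L1: P0=M P1=I P2=I P3=I  mem[L1]=2
12. P3: store L1 := 88  bus=[BusRdX,Flush]  L1: P0=I P1=I P2=I P3=M  mem[L1]=5
13. P1: store L1 := 91  bus=[BusRdX,Flush]  L1: P0=I P1=M P2=I P3=I  mem[L1]=88
14. P1: load  L0  bus=[BusRd]  L0: P0=I P1=S P2=S P3=I  mem[L0]=60

state = I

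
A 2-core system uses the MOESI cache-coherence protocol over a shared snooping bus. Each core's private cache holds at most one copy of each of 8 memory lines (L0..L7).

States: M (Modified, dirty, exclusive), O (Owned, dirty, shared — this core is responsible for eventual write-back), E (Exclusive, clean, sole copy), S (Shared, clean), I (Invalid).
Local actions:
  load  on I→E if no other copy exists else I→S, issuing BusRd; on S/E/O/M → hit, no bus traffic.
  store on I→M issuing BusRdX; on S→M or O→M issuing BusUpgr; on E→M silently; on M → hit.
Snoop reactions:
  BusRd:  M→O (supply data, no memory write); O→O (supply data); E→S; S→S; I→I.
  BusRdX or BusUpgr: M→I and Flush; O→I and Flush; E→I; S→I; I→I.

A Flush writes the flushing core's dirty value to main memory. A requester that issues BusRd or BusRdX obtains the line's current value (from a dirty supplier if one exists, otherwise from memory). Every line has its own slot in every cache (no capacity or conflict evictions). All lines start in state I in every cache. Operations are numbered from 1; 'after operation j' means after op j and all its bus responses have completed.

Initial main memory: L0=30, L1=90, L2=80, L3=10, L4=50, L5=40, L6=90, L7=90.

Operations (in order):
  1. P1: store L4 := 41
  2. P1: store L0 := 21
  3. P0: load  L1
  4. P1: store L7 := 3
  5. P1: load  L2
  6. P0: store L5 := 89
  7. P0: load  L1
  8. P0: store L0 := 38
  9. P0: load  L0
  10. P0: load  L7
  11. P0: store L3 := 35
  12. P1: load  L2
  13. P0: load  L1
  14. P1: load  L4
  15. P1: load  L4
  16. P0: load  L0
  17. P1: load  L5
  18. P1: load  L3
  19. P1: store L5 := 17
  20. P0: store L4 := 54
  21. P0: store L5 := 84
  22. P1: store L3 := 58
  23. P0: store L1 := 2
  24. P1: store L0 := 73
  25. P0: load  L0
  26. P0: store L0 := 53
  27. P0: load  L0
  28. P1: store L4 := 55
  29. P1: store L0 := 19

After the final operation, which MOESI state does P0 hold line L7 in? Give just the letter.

  op1 P1: store L4 := 41 → I/M on L4; bus BusRdX; mem=50
  op2 P1: store L0 := 21 → I/M on L0; bus BusRdX; mem=30
  op3 P0: load  L1 → E/I on L1; bus BusRd; mem=90
  op4 P1: store L7 := 3 → I/M on L7; bus BusRdX; mem=90
  op5 P1: load  L2 → I/E on L2; bus BusRd; mem=80
  op6 P0: store L5 := 89 → M/I on L5; bus BusRdX; mem=40
  op7 P0: load  L1 → E/I on L1; bus (none); mem=90
  op8 P0: store L0 := 38 → M/I on L0; bus BusRdX Flush; mem=21
  op9 P0: load  L0 → M/I on L0; bus (none); mem=21
  op10 P0: load  L7 → S/O on L7; bus BusRd; mem=90
  op11 P0: store L3 := 35 → M/I on L3; bus BusRdX; mem=10
  op12 P1: load  L2 → I/E on L2; bus (none); mem=80
  op13 P0: load  L1 → E/I on L1; bus (none); mem=90
  op14 P1: load  L4 → I/M on L4; bus (none); mem=50
  op15 P1: load  L4 → I/M on L4; bus (none); mem=50
  op16 P0: load  L0 → M/I on L0; bus (none); mem=21
  op17 P1: load  L5 → O/S on L5; bus BusRd; mem=40
  op18 P1: load  L3 → O/S on L3; bus BusRd; mem=10
  op19 P1: store L5 := 17 → I/M on L5; bus BusUpgr Flush; mem=89
  op20 P0: store L4 := 54 → M/I on L4; bus BusRdX Flush; mem=41
  op21 P0: store L5 := 84 → M/I on L5; bus BusRdX Flush; mem=17
  op22 P1: store L3 := 58 → I/M on L3; bus BusUpgr Flush; mem=35
  op23 P0: store L1 := 2 → M/I on L1; bus (none); mem=90
  op24 P1: store L0 := 73 → I/M on L0; bus BusRdX Flush; mem=38
  op25 P0: load  L0 → S/O on L0; bus BusRd; mem=38
  op26 P0: store L0 := 53 → M/I on L0; bus BusUpgr Flush; mem=73
  op27 P0: load  L0 → M/I on L0; bus (none); mem=73
  op28 P1: store L4 := 55 → I/M on L4; bus BusRdX Flush; mem=54
  op29 P1: store L0 := 19 → I/M on L0; bus BusRdX Flush; mem=53

state = S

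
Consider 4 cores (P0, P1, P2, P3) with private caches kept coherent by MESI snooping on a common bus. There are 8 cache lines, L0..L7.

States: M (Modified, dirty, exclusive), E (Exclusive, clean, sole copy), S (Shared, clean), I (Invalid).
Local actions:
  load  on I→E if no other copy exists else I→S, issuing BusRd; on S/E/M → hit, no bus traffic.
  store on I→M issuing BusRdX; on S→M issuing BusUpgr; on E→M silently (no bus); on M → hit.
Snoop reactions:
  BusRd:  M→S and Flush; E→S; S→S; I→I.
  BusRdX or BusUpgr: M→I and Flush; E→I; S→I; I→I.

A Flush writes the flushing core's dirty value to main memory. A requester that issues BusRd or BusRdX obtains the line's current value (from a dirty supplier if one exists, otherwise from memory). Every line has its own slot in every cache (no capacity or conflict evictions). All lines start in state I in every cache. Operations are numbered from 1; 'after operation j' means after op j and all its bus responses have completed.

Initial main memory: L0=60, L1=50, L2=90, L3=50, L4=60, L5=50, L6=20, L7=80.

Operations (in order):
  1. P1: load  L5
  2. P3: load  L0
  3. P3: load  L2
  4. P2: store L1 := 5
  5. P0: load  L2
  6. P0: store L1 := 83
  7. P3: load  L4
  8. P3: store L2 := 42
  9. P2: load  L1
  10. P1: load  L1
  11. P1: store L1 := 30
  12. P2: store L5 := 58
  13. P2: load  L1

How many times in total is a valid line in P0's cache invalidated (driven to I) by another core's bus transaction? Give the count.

invalidations = 2

step 1: P1: load  L5  ⟶  IEII  (L5)  txn=BusRd  M[L5]=50
step 2: P3: load  L0  ⟶  IIIE  (L0)  txn=BusRd  M[L0]=60
step 3: P3: load  L2  ⟶  IIIE  (L2)  txn=BusRd  M[L2]=90
step 4: P2: store L1 := 5  ⟶  IIMI  (L1)  txn=BusRdX  M[L1]=50
step 5: P0: load  L2  ⟶  SIIS  (L2)  txn=BusRd  M[L2]=90
step 6: P0: store L1 := 83  ⟶  MIII  (L1)  txn=BusRdX+Flush  M[L1]=5
step 7: P3: load  L4  ⟶  IIIE  (L4)  txn=BusRd  M[L4]=60
step 8: P3: store L2 := 42  ⟶  IIIM  (L2)  txn=BusUpgr  M[L2]=90
step 9: P2: load  L1  ⟶  SISI  (L1)  txn=BusRd+Flush  M[L1]=83
step 10: P1: load  L1  ⟶  SSSI  (L1)  txn=BusRd  M[L1]=83
step 11: P1: store L1 := 30  ⟶  IMII  (L1)  txn=BusUpgr  M[L1]=83
step 12: P2: store L5 := 58  ⟶  IIMI  (L5)  txn=BusRdX  M[L5]=50
step 13: P2: load  L1  ⟶  ISSI  (L1)  txn=BusRd+Flush  M[L1]=30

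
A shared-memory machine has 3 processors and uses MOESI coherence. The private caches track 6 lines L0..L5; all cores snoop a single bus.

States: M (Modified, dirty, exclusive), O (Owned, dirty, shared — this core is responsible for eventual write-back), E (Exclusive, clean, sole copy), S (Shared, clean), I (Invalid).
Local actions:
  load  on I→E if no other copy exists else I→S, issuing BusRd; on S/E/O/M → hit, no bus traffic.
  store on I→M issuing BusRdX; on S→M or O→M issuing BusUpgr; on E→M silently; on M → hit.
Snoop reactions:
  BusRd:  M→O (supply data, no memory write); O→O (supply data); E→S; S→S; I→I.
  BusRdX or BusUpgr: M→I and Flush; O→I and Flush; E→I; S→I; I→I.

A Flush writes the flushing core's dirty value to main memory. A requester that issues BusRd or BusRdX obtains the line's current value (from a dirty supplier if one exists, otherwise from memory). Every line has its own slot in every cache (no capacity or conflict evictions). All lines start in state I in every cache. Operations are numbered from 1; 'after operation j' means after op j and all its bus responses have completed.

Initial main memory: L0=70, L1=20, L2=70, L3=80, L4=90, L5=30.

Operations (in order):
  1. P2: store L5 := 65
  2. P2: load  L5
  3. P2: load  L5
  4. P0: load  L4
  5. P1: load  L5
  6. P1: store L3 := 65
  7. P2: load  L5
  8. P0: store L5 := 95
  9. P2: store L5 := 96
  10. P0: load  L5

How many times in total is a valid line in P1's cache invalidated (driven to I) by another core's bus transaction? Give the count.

invalidations = 1

1. P2: store L5 := 65  bus=[BusRdX]  L5: P0=I P1=I P2=M  mem[L5]=30
2. P2: load  L5  bus=[-]  L5: P0=I P1=I P2=M  mem[L5]=30
3. P2: load  L5  bus=[-]  L5: P0=I P1=I P2=M  mem[L5]=30
4. P0: load  L4  bus=[BusRd]  L4: P0=E P1=I P2=I  mem[L4]=90
5. P1: load  L5  bus=[BusRd]  L5: P0=I P1=S P2=O  mem[L5]=30
6. P1: store L3 := 65  bus=[BusRdX]  L3: P0=I P1=M P2=I  mem[L3]=80
7. P2: load  L5  bus=[-]  L5: P0=I P1=S P2=O  mem[L5]=30
8. P0: store L5 := 95  bus=[BusRdX,Flush]  L5: P0=M P1=I P2=I  mem[L5]=65
9. P2: store L5 := 96  bus=[BusRdX,Flush]  L5: P0=I P1=I P2=M  mem[L5]=95
10. P0: load  L5  bus=[BusRd]  L5: P0=S P1=I P2=O  mem[L5]=95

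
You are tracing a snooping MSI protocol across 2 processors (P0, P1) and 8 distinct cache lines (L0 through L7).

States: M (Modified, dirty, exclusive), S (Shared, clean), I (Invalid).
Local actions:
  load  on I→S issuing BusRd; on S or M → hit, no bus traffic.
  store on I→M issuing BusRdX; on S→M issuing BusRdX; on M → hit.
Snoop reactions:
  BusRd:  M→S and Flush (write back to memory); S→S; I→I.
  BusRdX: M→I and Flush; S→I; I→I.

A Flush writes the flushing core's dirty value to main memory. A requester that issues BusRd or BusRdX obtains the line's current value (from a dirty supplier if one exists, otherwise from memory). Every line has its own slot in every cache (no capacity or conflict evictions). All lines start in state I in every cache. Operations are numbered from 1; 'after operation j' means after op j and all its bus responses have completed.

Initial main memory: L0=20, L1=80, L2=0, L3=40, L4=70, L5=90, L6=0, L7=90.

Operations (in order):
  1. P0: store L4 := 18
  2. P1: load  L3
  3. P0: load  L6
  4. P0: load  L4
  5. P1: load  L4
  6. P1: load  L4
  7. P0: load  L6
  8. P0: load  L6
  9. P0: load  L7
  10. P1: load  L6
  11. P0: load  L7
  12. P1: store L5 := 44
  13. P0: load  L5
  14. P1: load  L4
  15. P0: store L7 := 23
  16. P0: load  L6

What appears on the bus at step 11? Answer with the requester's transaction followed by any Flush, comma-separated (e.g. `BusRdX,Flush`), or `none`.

bus = none

[1] P0: store L4 := 18 | P0:M(18), P1:I | bus: BusRdX
[2] P1: load  L3 | P0:I, P1:S(40) | bus: BusRd
[3] P0: load  L6 | P0:S(0), P1:I | bus: BusRd
[4] P0: load  L4 | P0:M(18), P1:I | bus: none
[5] P1: load  L4 | P0:S(18), P1:S(18) | bus: BusRd,Flush
[6] P1: load  L4 | P0:S(18), P1:S(18) | bus: none
[7] P0: load  L6 | P0:S(0), P1:I | bus: none
[8] P0: load  L6 | P0:S(0), P1:I | bus: none
[9] P0: load  L7 | P0:S(90), P1:I | bus: BusRd
[10] P1: load  L6 | P0:S(0), P1:S(0) | bus: BusRd
[11] P0: load  L7 | P0:S(90), P1:I | bus: none
[12] P1: store L5 := 44 | P0:I, P1:M(44) | bus: BusRdX
[13] P0: load  L5 | P0:S(44), P1:S(44) | bus: BusRd,Flush
[14] P1: load  L4 | P0:S(18), P1:S(18) | bus: none
[15] P0: store L7 := 23 | P0:M(23), P1:I | bus: BusRdX
[16] P0: load  L6 | P0:S(0), P1:S(0) | bus: none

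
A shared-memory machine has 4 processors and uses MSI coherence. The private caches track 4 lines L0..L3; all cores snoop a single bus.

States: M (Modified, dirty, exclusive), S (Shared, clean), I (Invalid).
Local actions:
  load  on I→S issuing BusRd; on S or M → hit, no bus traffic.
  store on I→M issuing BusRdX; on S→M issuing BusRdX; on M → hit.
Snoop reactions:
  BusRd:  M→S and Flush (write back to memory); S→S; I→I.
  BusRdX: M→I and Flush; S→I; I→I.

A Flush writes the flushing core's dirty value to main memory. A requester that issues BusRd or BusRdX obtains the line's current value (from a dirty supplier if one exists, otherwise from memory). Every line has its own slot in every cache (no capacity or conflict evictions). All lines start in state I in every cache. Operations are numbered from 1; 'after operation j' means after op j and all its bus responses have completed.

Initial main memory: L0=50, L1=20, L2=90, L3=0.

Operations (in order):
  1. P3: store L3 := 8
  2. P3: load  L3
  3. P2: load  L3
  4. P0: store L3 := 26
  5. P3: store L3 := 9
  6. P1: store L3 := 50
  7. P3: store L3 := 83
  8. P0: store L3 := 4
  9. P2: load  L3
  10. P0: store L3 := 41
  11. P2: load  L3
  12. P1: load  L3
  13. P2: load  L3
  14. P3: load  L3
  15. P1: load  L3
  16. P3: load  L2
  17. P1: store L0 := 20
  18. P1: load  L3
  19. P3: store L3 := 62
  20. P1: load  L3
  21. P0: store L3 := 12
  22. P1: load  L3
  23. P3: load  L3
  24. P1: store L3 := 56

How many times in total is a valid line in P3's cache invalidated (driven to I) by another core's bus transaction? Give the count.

invalidations = 5

1. P3: store L3 := 8  bus=[BusRdX]  L3: P0=I P1=I P2=I P3=M  mem[L3]=0
2. P3: load  L3  bus=[-]  L3: P0=I P1=I P2=I P3=M  mem[L3]=0
3. P2: load  L3  bus=[BusRd,Flush]  L3: P0=I P1=I P2=S P3=S  mem[L3]=8
4. P0: store L3 := 26  bus=[BusRdX]  L3: P0=M P1=I P2=I P3=I  mem[L3]=8
5. P3: store L3 := 9  bus=[BusRdX,Flush]  L3: P0=I P1=I P2=I P3=M  mem[L3]=26
6. P1: store L3 := 50  bus=[BusRdX,Flush]  L3: P0=I P1=M P2=I P3=I  mem[L3]=9
7. P3: store L3 := 83  bus=[BusRdX,Flush]  L3: P0=I P1=I P2=I P3=M  mem[L3]=50
8. P0: store L3 := 4  bus=[BusRdX,Flush]  L3: P0=M P1=I P2=I P3=I  mem[L3]=83
9. P2: load  L3  bus=[BusRd,Flush]  L3: P0=S P1=I P2=S P3=I  mem[L3]=4
10. P0: store L3 := 41  bus=[BusRdX]  L3: P0=M P1=I P2=I P3=I  mem[L3]=4
11. P2: load  L3  bus=[BusRd,Flush]  L3: P0=S P1=I P2=S P3=I  mem[L3]=41
12. P1: load  L3  bus=[BusRd]  L3: P0=S P1=S P2=S P3=I  mem[L3]=41
13. P2: load  L3  bus=[-]  L3: P0=S P1=S P2=S P3=I  mem[L3]=41
14. P3: load  L3  bus=[BusRd]  L3: P0=S P1=S P2=S P3=S  mem[L3]=41
15. P1: load  L3  bus=[-]  L3: P0=S P1=S P2=S P3=S  mem[L3]=41
16. P3: load  L2  bus=[BusRd]  L2: P0=I P1=I P2=I P3=S  mem[L2]=90
17. P1: store L0 := 20  bus=[BusRdX]  L0: P0=I P1=M P2=I P3=I  mem[L0]=50
18. P1: load  L3  bus=[-]  L3: P0=S P1=S P2=S P3=S  mem[L3]=41
19. P3: store L3 := 62  bus=[BusRdX]  L3: P0=I P1=I P2=I P3=M  mem[L3]=41
20. P1: load  L3  bus=[BusRd,Flush]  L3: P0=I P1=S P2=I P3=S  mem[L3]=62
21. P0: store L3 := 12  bus=[BusRdX]  L3: P0=M P1=I P2=I P3=I  mem[L3]=62
22. P1: load  L3  bus=[BusRd,Flush]  L3: P0=S P1=S P2=I P3=I  mem[L3]=12
23. P3: load  L3  bus=[BusRd]  L3: P0=S P1=S P2=I P3=S  mem[L3]=12
24. P1: store L3 := 56  bus=[BusRdX]  L3: P0=I P1=M P2=I P3=I  mem[L3]=12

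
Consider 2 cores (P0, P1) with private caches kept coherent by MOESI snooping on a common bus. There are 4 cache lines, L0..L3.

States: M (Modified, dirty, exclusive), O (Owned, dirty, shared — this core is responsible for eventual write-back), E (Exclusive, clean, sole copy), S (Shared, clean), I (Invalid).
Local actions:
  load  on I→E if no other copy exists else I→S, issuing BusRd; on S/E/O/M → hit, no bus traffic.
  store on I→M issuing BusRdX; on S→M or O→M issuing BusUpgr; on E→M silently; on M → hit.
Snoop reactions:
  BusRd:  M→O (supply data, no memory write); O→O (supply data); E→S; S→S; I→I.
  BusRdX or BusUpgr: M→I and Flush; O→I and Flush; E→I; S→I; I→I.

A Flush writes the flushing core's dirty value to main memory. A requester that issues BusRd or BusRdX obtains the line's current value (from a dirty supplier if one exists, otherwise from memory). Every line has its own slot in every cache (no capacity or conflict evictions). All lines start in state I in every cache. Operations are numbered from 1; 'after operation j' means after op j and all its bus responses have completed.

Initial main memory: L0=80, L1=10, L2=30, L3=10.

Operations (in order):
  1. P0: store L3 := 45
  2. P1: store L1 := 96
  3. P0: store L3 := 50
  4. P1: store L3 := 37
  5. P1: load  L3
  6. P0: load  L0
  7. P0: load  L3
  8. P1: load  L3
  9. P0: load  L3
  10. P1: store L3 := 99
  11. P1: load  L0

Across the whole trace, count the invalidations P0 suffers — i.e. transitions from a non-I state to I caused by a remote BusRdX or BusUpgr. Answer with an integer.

invalidations = 2

step 1: P0: store L3 := 45  ⟶  MI  (L3)  txn=BusRdX  M[L3]=10
step 2: P1: store L1 := 96  ⟶  IM  (L1)  txn=BusRdX  M[L1]=10
step 3: P0: store L3 := 50  ⟶  MI  (L3)  txn=∅  M[L3]=10
step 4: P1: store L3 := 37  ⟶  IM  (L3)  txn=BusRdX+Flush  M[L3]=50
step 5: P1: load  L3  ⟶  IM  (L3)  txn=∅  M[L3]=50
step 6: P0: load  L0  ⟶  EI  (L0)  txn=BusRd  M[L0]=80
step 7: P0: load  L3  ⟶  SO  (L3)  txn=BusRd  M[L3]=50
step 8: P1: load  L3  ⟶  SO  (L3)  txn=∅  M[L3]=50
step 9: P0: load  L3  ⟶  SO  (L3)  txn=∅  M[L3]=50
step 10: P1: store L3 := 99  ⟶  IM  (L3)  txn=BusUpgr  M[L3]=50
step 11: P1: load  L0  ⟶  SS  (L0)  txn=BusRd  M[L0]=80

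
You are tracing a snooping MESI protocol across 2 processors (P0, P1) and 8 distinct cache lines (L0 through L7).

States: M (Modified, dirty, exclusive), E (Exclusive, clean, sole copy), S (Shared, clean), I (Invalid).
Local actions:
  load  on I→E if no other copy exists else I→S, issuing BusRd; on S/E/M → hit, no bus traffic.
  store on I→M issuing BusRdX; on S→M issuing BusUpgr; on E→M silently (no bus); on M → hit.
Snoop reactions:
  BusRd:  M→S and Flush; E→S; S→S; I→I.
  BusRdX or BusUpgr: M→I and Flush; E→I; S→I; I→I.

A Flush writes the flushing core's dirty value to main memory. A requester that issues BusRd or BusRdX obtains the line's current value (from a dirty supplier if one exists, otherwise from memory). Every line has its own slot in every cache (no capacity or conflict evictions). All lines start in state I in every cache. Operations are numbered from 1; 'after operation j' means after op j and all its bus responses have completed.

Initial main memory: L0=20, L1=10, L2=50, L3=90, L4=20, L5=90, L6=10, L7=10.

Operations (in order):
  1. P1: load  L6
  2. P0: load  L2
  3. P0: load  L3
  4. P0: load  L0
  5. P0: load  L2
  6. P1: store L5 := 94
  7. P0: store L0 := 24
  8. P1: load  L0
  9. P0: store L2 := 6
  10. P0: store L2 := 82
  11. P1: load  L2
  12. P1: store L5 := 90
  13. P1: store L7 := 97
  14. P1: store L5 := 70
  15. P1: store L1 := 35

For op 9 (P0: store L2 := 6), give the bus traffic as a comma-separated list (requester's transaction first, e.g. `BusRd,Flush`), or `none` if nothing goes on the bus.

bus = none

  op1 P1: load  L6 → I/E on L6; bus BusRd; mem=10
  op2 P0: load  L2 → E/I on L2; bus BusRd; mem=50
  op3 P0: load  L3 → E/I on L3; bus BusRd; mem=90
  op4 P0: load  L0 → E/I on L0; bus BusRd; mem=20
  op5 P0: load  L2 → E/I on L2; bus (none); mem=50
  op6 P1: store L5 := 94 → I/M on L5; bus BusRdX; mem=90
  op7 P0: store L0 := 24 → M/I on L0; bus (none); mem=20
  op8 P1: load  L0 → S/S on L0; bus BusRd Flush; mem=24
  op9 P0: store L2 := 6 → M/I on L2; bus (none); mem=50
  op10 P0: store L2 := 82 → M/I on L2; bus (none); mem=50
  op11 P1: load  L2 → S/S on L2; bus BusRd Flush; mem=82
  op12 P1: store L5 := 90 → I/M on L5; bus (none); mem=90
  op13 P1: store L7 := 97 → I/M on L7; bus BusRdX; mem=10
  op14 P1: store L5 := 70 → I/M on L5; bus (none); mem=90
  op15 P1: store L1 := 35 → I/M on L1; bus BusRdX; mem=10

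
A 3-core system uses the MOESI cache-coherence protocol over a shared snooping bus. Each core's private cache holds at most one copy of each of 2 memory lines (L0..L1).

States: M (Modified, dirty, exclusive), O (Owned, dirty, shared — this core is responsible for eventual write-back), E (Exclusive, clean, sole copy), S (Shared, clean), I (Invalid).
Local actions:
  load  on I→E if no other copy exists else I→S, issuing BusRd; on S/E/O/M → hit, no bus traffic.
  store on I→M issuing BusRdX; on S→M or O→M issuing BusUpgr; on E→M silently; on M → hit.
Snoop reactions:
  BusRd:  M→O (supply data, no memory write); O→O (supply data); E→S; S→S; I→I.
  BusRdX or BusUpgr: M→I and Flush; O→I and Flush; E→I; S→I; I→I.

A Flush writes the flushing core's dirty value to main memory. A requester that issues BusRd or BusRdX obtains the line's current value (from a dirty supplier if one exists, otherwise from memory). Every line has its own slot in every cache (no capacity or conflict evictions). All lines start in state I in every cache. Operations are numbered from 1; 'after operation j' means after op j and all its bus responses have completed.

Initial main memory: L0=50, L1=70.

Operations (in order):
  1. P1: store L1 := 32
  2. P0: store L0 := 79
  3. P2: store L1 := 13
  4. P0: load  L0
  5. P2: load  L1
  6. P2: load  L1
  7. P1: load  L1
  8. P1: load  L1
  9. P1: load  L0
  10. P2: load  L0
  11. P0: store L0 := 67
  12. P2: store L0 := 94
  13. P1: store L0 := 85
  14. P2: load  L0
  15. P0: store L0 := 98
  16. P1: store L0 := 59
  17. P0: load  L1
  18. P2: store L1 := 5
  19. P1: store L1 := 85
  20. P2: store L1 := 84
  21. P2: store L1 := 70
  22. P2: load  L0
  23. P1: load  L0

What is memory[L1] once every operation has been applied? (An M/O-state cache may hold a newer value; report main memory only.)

memory[L1] = 85

1. P1: store L1 := 32  bus=[BusRdX]  L1: P0=I P1=M P2=I  mem[L1]=70
2. P0: store L0 := 79  bus=[BusRdX]  L0: P0=M P1=I P2=I  mem[L0]=50
3. P2: store L1 := 13  bus=[BusRdX,Flush]  L1: P0=I P1=I P2=M  mem[L1]=32
4. P0: load  L0  bus=[-]  L0: P0=M P1=I P2=I  mem[L0]=50
5. P2: load  L1  bus=[-]  L1: P0=I P1=I P2=M  mem[L1]=32
6. P2: load  L1  bus=[-]  L1: P0=I P1=I P2=M  mem[L1]=32
7. P1: load  L1  bus=[BusRd]  L1: P0=I P1=S P2=O  mem[L1]=32
8. P1: load  L1  bus=[-]  L1: P0=I P1=S P2=O  mem[L1]=32
9. P1: load  L0  bus=[BusRd]  L0: P0=O P1=S P2=I  mem[L0]=50
10. P2: load  L0  bus=[BusRd]  L0: P0=O P1=S P2=S  mem[L0]=50
11. P0: store L0 := 67  bus=[BusUpgr]  L0: P0=M P1=I P2=I  mem[L0]=50
12. P2: store L0 := 94  bus=[BusRdX,Flush]  L0: P0=I P1=I P2=M  mem[L0]=67
13. P1: store L0 := 85  bus=[BusRdX,Flush]  L0: P0=I P1=M P2=I  mem[L0]=94
14. P2: load  L0  bus=[BusRd]  L0: P0=I P1=O P2=S  mem[L0]=94
15. P0: store L0 := 98  bus=[BusRdX,Flush]  L0: P0=M P1=I P2=I  mem[L0]=85
16. P1: store L0 := 59  bus=[BusRdX,Flush]  L0: P0=I P1=M P2=I  mem[L0]=98
17. P0: load  L1  bus=[BusRd]  L1: P0=S P1=S P2=O  mem[L1]=32
18. P2: store L1 := 5  bus=[BusUpgr]  L1: P0=I P1=I P2=M  mem[L1]=32
19. P1: store L1 := 85  bus=[BusRdX,Flush]  L1: P0=I P1=M P2=I  mem[L1]=5
20. P2: store L1 := 84  bus=[BusRdX,Flush]  L1: P0=I P1=I P2=M  mem[L1]=85
21. P2: store L1 := 70  bus=[-]  L1: P0=I P1=I P2=M  mem[L1]=85
22. P2: load  L0  bus=[BusRd]  L0: P0=I P1=O P2=S  mem[L0]=98
23. P1: load  L0  bus=[-]  L0: P0=I P1=O P2=S  mem[L0]=98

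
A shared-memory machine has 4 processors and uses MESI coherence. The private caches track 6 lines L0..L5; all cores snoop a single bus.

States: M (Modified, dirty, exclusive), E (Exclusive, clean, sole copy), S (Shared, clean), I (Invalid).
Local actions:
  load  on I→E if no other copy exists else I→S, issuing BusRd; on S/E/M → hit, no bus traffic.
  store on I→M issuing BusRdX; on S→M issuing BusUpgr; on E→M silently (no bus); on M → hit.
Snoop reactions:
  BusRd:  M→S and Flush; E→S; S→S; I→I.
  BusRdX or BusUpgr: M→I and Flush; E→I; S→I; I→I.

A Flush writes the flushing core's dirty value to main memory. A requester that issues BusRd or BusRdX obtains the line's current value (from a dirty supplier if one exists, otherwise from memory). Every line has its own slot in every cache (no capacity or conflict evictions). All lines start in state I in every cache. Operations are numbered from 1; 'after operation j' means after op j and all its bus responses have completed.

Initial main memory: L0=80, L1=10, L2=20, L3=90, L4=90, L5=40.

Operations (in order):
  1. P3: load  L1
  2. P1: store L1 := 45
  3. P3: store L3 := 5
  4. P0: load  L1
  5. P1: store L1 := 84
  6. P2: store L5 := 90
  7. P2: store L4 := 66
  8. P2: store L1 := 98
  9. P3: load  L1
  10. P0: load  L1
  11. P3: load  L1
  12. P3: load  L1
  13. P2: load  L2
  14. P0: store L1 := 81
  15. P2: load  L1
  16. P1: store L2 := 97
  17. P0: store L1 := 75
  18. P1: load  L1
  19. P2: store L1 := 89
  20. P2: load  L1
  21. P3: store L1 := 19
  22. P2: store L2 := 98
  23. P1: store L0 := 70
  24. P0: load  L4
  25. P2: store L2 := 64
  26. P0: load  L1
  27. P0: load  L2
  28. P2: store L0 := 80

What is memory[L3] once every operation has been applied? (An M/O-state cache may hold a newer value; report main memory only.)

memory[L3] = 90

1. P3: load  L1  bus=[BusRd]  L1: P0=I P1=I P2=I P3=E  mem[L1]=10
2. P1: store L1 := 45  bus=[BusRdX]  L1: P0=I P1=M P2=I P3=I  mem[L1]=10
3. P3: store L3 := 5  bus=[BusRdX]  L3: P0=I P1=I P2=I P3=M  mem[L3]=90
4. P0: load  L1  bus=[BusRd,Flush]  L1: P0=S P1=S P2=I P3=I  mem[L1]=45
5. P1: store L1 := 84  bus=[BusUpgr]  L1: P0=I P1=M P2=I P3=I  mem[L1]=45
6. P2: store L5 := 90  bus=[BusRdX]  L5: P0=I P1=I P2=M P3=I  mem[L5]=40
7. P2: store L4 := 66  bus=[BusRdX]  L4: P0=I P1=I P2=M P3=I  mem[L4]=90
8. P2: store L1 := 98  bus=[BusRdX,Flush]  L1: P0=I P1=I P2=M P3=I  mem[L1]=84
9. P3: load  L1  bus=[BusRd,Flush]  L1: P0=I P1=I P2=S P3=S  mem[L1]=98
10. P0: load  L1  bus=[BusRd]  L1: P0=S P1=I P2=S P3=S  mem[L1]=98
11. P3: load  L1  bus=[-]  L1: P0=S P1=I P2=S P3=S  mem[L1]=98
12. P3: load  L1  bus=[-]  L1: P0=S P1=I P2=S P3=S  mem[L1]=98
13. P2: load  L2  bus=[BusRd]  L2: P0=I P1=I P2=E P3=I  mem[L2]=20
14. P0: store L1 := 81  bus=[BusUpgr]  L1: P0=M P1=I P2=I P3=I  mem[L1]=98
15. P2: load  L1  bus=[BusRd,Flush]  L1: P0=S P1=I P2=S P3=I  mem[L1]=81
16. P1: store L2 := 97  bus=[BusRdX]  L2: P0=I P1=M P2=I P3=I  mem[L2]=20
17. P0: store L1 := 75  bus=[BusUpgr]  L1: P0=M P1=I P2=I P3=I  mem[L1]=81
18. P1: load  L1  bus=[BusRd,Flush]  L1: P0=S P1=S P2=I P3=I  mem[L1]=75
19. P2: store L1 := 89  bus=[BusRdX]  L1: P0=I P1=I P2=M P3=I  mem[L1]=75
20. P2: load  L1  bus=[-]  L1: P0=I P1=I P2=M P3=I  mem[L1]=75
21. P3: store L1 := 19  bus=[BusRdX,Flush]  L1: P0=I P1=I P2=I P3=M  mem[L1]=89
22. P2: store L2 := 98  bus=[BusRdX,Flush]  L2: P0=I P1=I P2=M P3=I  mem[L2]=97
23. P1: store L0 := 70  bus=[BusRdX]  L0: P0=I P1=M P2=I P3=I  mem[L0]=80
24. P0: load  L4  bus=[BusRd,Flush]  L4: P0=S P1=I P2=S P3=I  mem[L4]=66
25. P2: store L2 := 64  bus=[-]  L2: P0=I P1=I P2=M P3=I  mem[L2]=97
26. P0: load  L1  bus=[BusRd,Flush]  L1: P0=S P1=I P2=I P3=S  mem[L1]=19
27. P0: load  L2  bus=[BusRd,Flush]  L2: P0=S P1=I P2=S P3=I  mem[L2]=64
28. P2: store L0 := 80  bus=[BusRdX,Flush]  L0: P0=I P1=I P2=M P3=I  mem[L0]=70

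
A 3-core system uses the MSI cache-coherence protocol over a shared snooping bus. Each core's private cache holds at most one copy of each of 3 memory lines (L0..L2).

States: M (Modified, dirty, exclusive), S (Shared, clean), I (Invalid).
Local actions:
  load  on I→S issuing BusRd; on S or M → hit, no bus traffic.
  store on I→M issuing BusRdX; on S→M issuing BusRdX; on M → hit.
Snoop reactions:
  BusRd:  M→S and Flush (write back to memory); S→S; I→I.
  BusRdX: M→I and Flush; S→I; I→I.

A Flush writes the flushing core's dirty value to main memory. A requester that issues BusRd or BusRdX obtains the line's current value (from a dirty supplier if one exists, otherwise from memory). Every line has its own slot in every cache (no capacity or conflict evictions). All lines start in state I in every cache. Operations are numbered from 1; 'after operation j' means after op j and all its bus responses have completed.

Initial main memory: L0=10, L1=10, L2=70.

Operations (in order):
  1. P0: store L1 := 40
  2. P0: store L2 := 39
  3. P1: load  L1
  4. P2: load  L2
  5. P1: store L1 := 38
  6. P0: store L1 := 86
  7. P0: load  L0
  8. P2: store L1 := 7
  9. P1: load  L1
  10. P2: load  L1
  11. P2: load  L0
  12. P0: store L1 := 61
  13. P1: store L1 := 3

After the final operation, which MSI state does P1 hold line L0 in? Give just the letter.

1. P0: store L1 := 40  bus=[BusRdX]  L1: P0=M P1=I P2=I  mem[L1]=10
2. P0: store L2 := 39  bus=[BusRdX]  L2: P0=M P1=I P2=I  mem[L2]=70
3. P1: load  L1  bus=[BusRd,Flush]  L1: P0=S P1=S P2=I  mem[L1]=40
4. P2: load  L2  bus=[BusRd,Flush]  L2: P0=S P1=I P2=S  mem[L2]=39
5. P1: store L1 := 38  bus=[BusRdX]  L1: P0=I P1=M P2=I  mem[L1]=40
6. P0: store L1 := 86  bus=[BusRdX,Flush]  L1: P0=M P1=I P2=I  mem[L1]=38
7. P0: load  L0  bus=[BusRd]  L0: P0=S P1=I P2=I  mem[L0]=10
8. P2: store L1 := 7  bus=[BusRdX,Flush]  L1: P0=I P1=I P2=M  mem[L1]=86
9. P1: load  L1  bus=[BusRd,Flush]  L1: P0=I P1=S P2=S  mem[L1]=7
10. P2: load  L1  bus=[-]  L1: P0=I P1=S P2=S  mem[L1]=7
11. P2: load  L0  bus=[BusRd]  L0: P0=S P1=I P2=S  mem[L0]=10
12. P0: store L1 := 61  bus=[BusRdX]  L1: P0=M P1=I P2=I  mem[L1]=7
13. P1: store L1 := 3  bus=[BusRdX,Flush]  L1: P0=I P1=M P2=I  mem[L1]=61

state = I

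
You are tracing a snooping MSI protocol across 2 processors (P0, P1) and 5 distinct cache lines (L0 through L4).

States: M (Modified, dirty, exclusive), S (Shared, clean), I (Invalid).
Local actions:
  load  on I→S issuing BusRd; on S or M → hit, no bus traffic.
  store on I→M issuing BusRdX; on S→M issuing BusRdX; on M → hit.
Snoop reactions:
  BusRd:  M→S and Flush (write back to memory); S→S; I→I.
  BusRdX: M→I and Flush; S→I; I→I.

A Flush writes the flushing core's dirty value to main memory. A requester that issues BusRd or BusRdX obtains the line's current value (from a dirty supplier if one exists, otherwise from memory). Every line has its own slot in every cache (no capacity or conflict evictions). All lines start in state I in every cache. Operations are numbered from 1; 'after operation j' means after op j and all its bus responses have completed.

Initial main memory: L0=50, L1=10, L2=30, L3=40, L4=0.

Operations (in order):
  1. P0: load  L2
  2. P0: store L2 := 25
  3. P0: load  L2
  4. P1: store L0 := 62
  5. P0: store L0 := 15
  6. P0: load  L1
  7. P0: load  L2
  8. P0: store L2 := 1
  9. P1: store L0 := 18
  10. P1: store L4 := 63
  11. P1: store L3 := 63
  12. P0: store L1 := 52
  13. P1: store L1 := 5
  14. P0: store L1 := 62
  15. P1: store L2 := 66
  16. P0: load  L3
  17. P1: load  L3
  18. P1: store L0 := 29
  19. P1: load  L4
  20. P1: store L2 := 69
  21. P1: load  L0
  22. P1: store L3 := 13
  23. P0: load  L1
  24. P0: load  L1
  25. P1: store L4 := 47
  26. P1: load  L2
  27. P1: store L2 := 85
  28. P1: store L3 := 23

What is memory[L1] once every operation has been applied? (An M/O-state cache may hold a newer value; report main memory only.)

memory[L1] = 5

[1] P0: load  L2 | P0:S(30), P1:I | bus: BusRd
[2] P0: store L2 := 25 | P0:M(25), P1:I | bus: BusRdX
[3] P0: load  L2 | P0:M(25), P1:I | bus: none
[4] P1: store L0 := 62 | P0:I, P1:M(62) | bus: BusRdX
[5] P0: store L0 := 15 | P0:M(15), P1:I | bus: BusRdX,Flush
[6] P0: load  L1 | P0:S(10), P1:I | bus: BusRd
[7] P0: load  L2 | P0:M(25), P1:I | bus: none
[8] P0: store L2 := 1 | P0:M(1), P1:I | bus: none
[9] P1: store L0 := 18 | P0:I, P1:M(18) | bus: BusRdX,Flush
[10] P1: store L4 := 63 | P0:I, P1:M(63) | bus: BusRdX
[11] P1: store L3 := 63 | P0:I, P1:M(63) | bus: BusRdX
[12] P0: store L1 := 52 | P0:M(52), P1:I | bus: BusRdX
[13] P1: store L1 := 5 | P0:I, P1:M(5) | bus: BusRdX,Flush
[14] P0: store L1 := 62 | P0:M(62), P1:I | bus: BusRdX,Flush
[15] P1: store L2 := 66 | P0:I, P1:M(66) | bus: BusRdX,Flush
[16] P0: load  L3 | P0:S(63), P1:S(63) | bus: BusRd,Flush
[17] P1: load  L3 | P0:S(63), P1:S(63) | bus: none
[18] P1: store L0 := 29 | P0:I, P1:M(29) | bus: none
[19] P1: load  L4 | P0:I, P1:M(63) | bus: none
[20] P1: store L2 := 69 | P0:I, P1:M(69) | bus: none
[21] P1: load  L0 | P0:I, P1:M(29) | bus: none
[22] P1: store L3 := 13 | P0:I, P1:M(13) | bus: BusRdX
[23] P0: load  L1 | P0:M(62), P1:I | bus: none
[24] P0: load  L1 | P0:M(62), P1:I | bus: none
[25] P1: store L4 := 47 | P0:I, P1:M(47) | bus: none
[26] P1: load  L2 | P0:I, P1:M(69) | bus: none
[27] P1: store L2 := 85 | P0:I, P1:M(85) | bus: none
[28] P1: store L3 := 23 | P0:I, P1:M(23) | bus: none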